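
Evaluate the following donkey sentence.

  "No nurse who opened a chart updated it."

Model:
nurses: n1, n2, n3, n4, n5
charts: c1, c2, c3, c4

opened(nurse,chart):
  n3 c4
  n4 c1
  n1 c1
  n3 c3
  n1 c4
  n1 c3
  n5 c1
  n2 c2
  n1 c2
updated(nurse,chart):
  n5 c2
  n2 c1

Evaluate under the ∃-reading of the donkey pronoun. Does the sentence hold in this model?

"it" takes "a chart" as antecedent — a donkey pronoun bound across the clause boundary.
Truth condition: for no (n,c) with opened(n,c) does updated(n,c) hold.
Restrictor pairs — does the scope hold? (n1,c1):fails  (n1,c2):fails  (n1,c3):fails  (n1,c4):fails  (n2,c2):fails  (n3,c3):fails  (n3,c4):fails  (n4,c1):fails  (n5,c1):fails
Scope holds for no restrictor pair, so the sentence is true.

True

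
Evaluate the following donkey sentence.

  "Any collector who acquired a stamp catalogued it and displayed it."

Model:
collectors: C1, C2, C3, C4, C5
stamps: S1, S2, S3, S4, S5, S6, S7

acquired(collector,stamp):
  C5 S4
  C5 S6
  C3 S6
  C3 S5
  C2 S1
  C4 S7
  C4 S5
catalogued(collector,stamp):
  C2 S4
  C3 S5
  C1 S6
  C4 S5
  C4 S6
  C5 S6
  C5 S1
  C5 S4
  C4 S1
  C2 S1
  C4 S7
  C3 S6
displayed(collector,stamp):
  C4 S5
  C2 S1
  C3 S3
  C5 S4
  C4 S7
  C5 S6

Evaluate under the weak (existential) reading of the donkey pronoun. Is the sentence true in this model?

False

"it" takes "a stamp" as antecedent — a donkey pronoun bound across the clause boundary.
Weak reading: every collector c with some acquired-stamp has at least one acquired-stamp s such that catalogued(c,s) ∧ displayed(c,s).
Per collector: C2:✓  C3:✗  C4:✓  C5:✓
C3 has no witness among its acquired-stamps.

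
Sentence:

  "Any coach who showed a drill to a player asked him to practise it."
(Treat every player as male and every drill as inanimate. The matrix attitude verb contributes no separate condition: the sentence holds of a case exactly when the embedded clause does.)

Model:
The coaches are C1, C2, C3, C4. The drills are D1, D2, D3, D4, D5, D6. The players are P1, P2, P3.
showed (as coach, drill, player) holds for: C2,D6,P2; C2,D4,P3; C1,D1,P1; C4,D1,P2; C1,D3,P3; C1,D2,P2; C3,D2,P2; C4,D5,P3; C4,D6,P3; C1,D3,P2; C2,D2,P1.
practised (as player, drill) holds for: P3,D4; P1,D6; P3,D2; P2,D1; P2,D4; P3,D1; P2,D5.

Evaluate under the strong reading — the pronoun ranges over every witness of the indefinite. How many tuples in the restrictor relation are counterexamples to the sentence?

"him" takes "a player" as antecedent and "it" takes "a drill"; both are donkey pronouns co-varying with the restrictor.
Strong reading: for every (c,d,p) with showed(c,d,p), practised(p,d).
Restrictor triples: (C1,D1,P1)→practised(P1,D1) ✗  (C1,D2,P2)→practised(P2,D2) ✗  (C1,D3,P2)→practised(P2,D3) ✗  (C1,D3,P3)→practised(P3,D3) ✗  (C2,D2,P1)→practised(P1,D2) ✗  (C2,D4,P3)→practised(P3,D4) ✓  (C2,D6,P2)→practised(P2,D6) ✗  (C3,D2,P2)→practised(P2,D2) ✗  (C4,D1,P2)→practised(P2,D1) ✓  (C4,D5,P3)→practised(P3,D5) ✗  (C4,D6,P3)→practised(P3,D6) ✗
Counterexamples (restrictor triples failing the scope): 9.

9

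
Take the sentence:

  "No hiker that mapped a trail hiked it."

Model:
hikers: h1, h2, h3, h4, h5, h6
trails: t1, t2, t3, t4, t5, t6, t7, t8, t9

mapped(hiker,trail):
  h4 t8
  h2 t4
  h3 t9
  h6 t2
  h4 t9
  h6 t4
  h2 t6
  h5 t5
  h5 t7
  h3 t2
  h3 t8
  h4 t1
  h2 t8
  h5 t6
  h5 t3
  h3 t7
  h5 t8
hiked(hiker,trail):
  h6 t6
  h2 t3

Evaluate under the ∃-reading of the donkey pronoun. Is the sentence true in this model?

"it" takes "a trail" as antecedent — a donkey pronoun bound across the clause boundary.
Truth condition: for no (h,t) with mapped(h,t) does hiked(h,t) hold.
Restrictor pairs — does the scope hold? (h2,t4):fails  (h2,t6):fails  (h2,t8):fails  (h3,t2):fails  (h3,t7):fails  (h3,t8):fails  (h3,t9):fails  (h4,t1):fails  (h4,t8):fails  (h4,t9):fails  (h5,t3):fails  (h5,t5):fails  (h5,t6):fails  (h5,t7):fails  (h5,t8):fails  (h6,t2):fails  (h6,t4):fails
Scope holds for no restrictor pair, so the sentence is true.

True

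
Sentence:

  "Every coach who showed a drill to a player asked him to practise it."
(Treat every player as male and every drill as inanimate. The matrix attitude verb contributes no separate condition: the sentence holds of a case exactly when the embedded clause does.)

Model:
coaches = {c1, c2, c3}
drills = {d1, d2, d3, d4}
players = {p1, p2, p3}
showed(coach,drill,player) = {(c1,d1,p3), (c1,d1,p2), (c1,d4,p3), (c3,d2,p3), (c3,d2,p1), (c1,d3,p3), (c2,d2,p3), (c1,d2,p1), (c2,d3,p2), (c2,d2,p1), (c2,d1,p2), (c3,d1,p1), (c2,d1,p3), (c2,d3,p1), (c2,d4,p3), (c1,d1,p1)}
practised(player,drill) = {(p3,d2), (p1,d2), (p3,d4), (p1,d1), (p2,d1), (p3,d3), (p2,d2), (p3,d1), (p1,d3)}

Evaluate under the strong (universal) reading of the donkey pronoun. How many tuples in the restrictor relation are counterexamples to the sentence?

"him" takes "a player" as antecedent and "it" takes "a drill"; both are donkey pronouns co-varying with the restrictor.
Strong reading: for every (c,d,p) with showed(c,d,p), practised(p,d).
Restrictor triples: (c1,d1,p1)→practised(p1,d1) ✓  (c1,d1,p2)→practised(p2,d1) ✓  (c1,d1,p3)→practised(p3,d1) ✓  (c1,d2,p1)→practised(p1,d2) ✓  (c1,d3,p3)→practised(p3,d3) ✓  (c1,d4,p3)→practised(p3,d4) ✓  (c2,d1,p2)→practised(p2,d1) ✓  (c2,d1,p3)→practised(p3,d1) ✓  (c2,d2,p1)→practised(p1,d2) ✓  (c2,d2,p3)→practised(p3,d2) ✓  (c2,d3,p1)→practised(p1,d3) ✓  (c2,d3,p2)→practised(p2,d3) ✗  (c2,d4,p3)→practised(p3,d4) ✓  (c3,d1,p1)→practised(p1,d1) ✓  (c3,d2,p1)→practised(p1,d2) ✓  (c3,d2,p3)→practised(p3,d2) ✓
Counterexamples (restrictor triples failing the scope): 1.

1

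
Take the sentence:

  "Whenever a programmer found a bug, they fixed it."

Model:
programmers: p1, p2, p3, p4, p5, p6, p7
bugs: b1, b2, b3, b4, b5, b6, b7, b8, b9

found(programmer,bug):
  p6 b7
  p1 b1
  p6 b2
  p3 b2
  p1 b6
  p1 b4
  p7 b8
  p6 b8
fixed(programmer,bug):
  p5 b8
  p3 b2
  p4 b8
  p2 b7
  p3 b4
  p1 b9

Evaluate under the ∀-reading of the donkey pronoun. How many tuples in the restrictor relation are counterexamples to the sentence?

"it" takes "a bug" as antecedent — a donkey pronoun bound across the clause boundary.
Strong reading: for every (p,b) with found(p,b), fixed(p,b).
Restrictor pairs: (p1,b1) ✗  (p1,b4) ✗  (p1,b6) ✗  (p3,b2) ✓  (p6,b2) ✗  (p6,b7) ✗  (p6,b8) ✗  (p7,b8) ✗
Counterexamples (restrictor pairs failing the scope): 7.

7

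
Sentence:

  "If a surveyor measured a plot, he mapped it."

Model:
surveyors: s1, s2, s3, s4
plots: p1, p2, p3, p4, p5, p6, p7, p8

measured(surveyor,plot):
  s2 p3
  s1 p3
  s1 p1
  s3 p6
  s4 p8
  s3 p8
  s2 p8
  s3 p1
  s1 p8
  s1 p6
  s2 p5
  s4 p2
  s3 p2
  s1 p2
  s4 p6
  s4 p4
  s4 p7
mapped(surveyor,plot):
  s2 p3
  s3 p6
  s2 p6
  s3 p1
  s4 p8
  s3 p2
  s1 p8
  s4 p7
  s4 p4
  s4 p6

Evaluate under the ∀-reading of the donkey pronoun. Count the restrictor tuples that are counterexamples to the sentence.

8

"it" takes "a plot" as antecedent — a donkey pronoun bound across the clause boundary.
Strong reading: for every (s,p) with measured(s,p), mapped(s,p).
Restrictor pairs: (s1,p1) ✗  (s1,p2) ✗  (s1,p3) ✗  (s1,p6) ✗  (s1,p8) ✓  (s2,p3) ✓  (s2,p5) ✗  (s2,p8) ✗  (s3,p1) ✓  (s3,p2) ✓  (s3,p6) ✓  (s3,p8) ✗  (s4,p2) ✗  (s4,p4) ✓  (s4,p6) ✓  (s4,p7) ✓  (s4,p8) ✓
Counterexamples (restrictor pairs failing the scope): 8.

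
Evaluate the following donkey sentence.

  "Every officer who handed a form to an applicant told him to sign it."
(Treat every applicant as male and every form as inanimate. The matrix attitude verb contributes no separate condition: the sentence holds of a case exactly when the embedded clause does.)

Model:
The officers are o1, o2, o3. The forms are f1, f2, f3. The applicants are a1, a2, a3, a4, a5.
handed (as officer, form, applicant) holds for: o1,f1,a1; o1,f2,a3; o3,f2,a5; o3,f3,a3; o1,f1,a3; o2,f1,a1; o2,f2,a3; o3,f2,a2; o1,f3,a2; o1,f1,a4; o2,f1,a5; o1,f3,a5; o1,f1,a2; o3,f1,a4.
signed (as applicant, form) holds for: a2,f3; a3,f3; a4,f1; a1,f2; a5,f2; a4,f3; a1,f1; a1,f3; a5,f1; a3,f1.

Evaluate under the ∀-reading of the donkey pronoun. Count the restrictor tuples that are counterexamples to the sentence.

"him" takes "an applicant" as antecedent and "it" takes "a form"; both are donkey pronouns co-varying with the restrictor.
Strong reading: for every (o,f,a) with handed(o,f,a), signed(a,f).
Restrictor triples: (o1,f1,a1)→signed(a1,f1) ✓  (o1,f1,a2)→signed(a2,f1) ✗  (o1,f1,a3)→signed(a3,f1) ✓  (o1,f1,a4)→signed(a4,f1) ✓  (o1,f2,a3)→signed(a3,f2) ✗  (o1,f3,a2)→signed(a2,f3) ✓  (o1,f3,a5)→signed(a5,f3) ✗  (o2,f1,a1)→signed(a1,f1) ✓  (o2,f1,a5)→signed(a5,f1) ✓  (o2,f2,a3)→signed(a3,f2) ✗  (o3,f1,a4)→signed(a4,f1) ✓  (o3,f2,a2)→signed(a2,f2) ✗  (o3,f2,a5)→signed(a5,f2) ✓  (o3,f3,a3)→signed(a3,f3) ✓
Counterexamples (restrictor triples failing the scope): 5.

5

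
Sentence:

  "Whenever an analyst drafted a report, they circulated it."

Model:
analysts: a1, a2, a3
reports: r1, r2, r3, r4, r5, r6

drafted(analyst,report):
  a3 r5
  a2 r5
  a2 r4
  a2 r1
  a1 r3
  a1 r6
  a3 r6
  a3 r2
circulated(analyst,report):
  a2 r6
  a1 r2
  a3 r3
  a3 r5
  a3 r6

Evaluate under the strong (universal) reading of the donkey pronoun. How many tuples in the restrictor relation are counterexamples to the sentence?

6

"it" takes "a report" as antecedent — a donkey pronoun bound across the clause boundary.
Strong reading: for every (a,r) with drafted(a,r), circulated(a,r).
Restrictor pairs: (a1,r3) ✗  (a1,r6) ✗  (a2,r1) ✗  (a2,r4) ✗  (a2,r5) ✗  (a3,r2) ✗  (a3,r5) ✓  (a3,r6) ✓
Counterexamples (restrictor pairs failing the scope): 6.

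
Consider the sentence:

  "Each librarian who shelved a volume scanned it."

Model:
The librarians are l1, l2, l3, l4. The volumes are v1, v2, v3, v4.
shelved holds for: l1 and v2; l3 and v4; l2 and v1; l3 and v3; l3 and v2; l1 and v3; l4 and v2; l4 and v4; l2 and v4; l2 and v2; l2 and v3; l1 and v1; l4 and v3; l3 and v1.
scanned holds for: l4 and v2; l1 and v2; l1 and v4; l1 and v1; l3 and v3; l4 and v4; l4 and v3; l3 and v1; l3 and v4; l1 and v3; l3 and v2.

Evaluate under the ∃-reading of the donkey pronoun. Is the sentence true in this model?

"it" takes "a volume" as antecedent — a donkey pronoun bound across the clause boundary.
Weak reading: every librarian l with some shelved-volume has at least one shelved-volume v such that scanned(l,v).
Per librarian: l1:✓  l2:✗  l3:✓  l4:✓
l2 has no witness among its shelved-volumes.

False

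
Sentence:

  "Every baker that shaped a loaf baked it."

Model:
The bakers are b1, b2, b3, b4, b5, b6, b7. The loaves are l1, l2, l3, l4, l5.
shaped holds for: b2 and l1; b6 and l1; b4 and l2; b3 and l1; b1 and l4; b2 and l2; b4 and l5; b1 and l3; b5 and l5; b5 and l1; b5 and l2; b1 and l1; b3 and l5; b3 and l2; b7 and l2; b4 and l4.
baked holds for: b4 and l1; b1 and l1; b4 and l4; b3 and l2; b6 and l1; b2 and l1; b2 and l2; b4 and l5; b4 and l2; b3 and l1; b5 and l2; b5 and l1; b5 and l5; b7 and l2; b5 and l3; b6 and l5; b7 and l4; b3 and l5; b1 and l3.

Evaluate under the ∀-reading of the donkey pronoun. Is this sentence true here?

False

"it" takes "a loaf" as antecedent — a donkey pronoun bound across the clause boundary.
Strong reading: for every (b,l) with shaped(b,l), baked(b,l).
Restrictor pairs: (b1,l1) ✓  (b1,l3) ✓  (b1,l4) ✗  (b2,l1) ✓  (b2,l2) ✓  (b3,l1) ✓  (b3,l2) ✓  (b3,l5) ✓  (b4,l2) ✓  (b4,l4) ✓  (b4,l5) ✓  (b5,l1) ✓  (b5,l2) ✓  (b5,l5) ✓  (b6,l1) ✓  (b7,l2) ✓
Counterexample: (b1,l4) is in shaped but fails the scope.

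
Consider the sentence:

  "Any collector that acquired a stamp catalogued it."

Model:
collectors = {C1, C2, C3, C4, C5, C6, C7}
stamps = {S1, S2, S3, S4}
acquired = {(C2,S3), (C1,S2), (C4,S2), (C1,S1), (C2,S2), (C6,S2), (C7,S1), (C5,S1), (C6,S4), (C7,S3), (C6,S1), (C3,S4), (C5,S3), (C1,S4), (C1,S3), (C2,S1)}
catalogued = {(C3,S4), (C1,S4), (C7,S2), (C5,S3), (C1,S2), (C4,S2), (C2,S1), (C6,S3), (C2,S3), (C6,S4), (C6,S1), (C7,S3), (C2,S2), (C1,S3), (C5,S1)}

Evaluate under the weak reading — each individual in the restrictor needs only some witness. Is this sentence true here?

True

"it" takes "a stamp" as antecedent — a donkey pronoun bound across the clause boundary.
Weak reading: every collector c with some acquired-stamp has at least one acquired-stamp s such that catalogued(c,s).
Per collector: C1:✓  C2:✓  C3:✓  C4:✓  C5:✓  C6:✓  C7:✓
Every collector in the restrictor has a witness.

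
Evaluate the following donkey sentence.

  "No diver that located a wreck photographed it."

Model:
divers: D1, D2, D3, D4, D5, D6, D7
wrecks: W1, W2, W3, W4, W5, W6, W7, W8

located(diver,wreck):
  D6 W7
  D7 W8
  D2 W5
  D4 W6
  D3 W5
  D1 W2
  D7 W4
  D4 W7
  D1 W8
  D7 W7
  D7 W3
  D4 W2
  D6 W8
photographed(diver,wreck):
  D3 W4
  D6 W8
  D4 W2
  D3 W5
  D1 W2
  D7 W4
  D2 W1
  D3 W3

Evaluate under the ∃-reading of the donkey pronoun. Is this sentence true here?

"it" takes "a wreck" as antecedent — a donkey pronoun bound across the clause boundary.
Truth condition: for no (d,w) with located(d,w) does photographed(d,w) hold.
Restrictor pairs — does the scope hold? (D1,W2):holds  (D1,W8):fails  (D2,W5):fails  (D3,W5):holds  (D4,W2):holds  (D4,W6):fails  (D4,W7):fails  (D6,W7):fails  (D6,W8):holds  (D7,W3):fails  (D7,W4):holds  (D7,W7):fails  (D7,W8):fails
Scope holds for 5 pair(s), so the sentence is false.

False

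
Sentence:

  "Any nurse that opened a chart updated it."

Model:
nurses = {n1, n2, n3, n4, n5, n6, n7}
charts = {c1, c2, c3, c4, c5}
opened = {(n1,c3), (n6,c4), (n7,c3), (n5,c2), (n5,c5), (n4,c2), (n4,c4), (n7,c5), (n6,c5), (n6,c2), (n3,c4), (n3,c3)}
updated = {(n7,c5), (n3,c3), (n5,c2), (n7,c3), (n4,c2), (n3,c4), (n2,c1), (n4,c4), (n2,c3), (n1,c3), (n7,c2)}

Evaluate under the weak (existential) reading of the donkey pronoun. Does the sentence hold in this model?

False

"it" takes "a chart" as antecedent — a donkey pronoun bound across the clause boundary.
Weak reading: every nurse n with some opened-chart has at least one opened-chart c such that updated(n,c).
Per nurse: n1:✓  n3:✓  n4:✓  n5:✓  n6:✗  n7:✓
n6 has no witness among its opened-charts.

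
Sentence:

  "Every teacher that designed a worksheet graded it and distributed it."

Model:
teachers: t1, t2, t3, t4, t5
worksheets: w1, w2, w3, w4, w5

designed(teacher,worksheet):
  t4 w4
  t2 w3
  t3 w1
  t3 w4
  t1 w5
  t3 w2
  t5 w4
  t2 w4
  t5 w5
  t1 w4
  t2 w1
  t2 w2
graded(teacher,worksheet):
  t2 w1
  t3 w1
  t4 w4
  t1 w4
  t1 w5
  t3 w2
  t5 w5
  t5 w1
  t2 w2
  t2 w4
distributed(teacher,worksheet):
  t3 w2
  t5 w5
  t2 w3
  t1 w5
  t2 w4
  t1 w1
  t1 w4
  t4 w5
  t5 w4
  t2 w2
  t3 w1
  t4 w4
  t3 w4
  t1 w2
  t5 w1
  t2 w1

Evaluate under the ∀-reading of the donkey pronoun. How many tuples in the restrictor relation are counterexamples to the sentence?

3

"it" takes "a worksheet" as antecedent — a donkey pronoun bound across the clause boundary.
Strong reading: for every (t,w) with designed(t,w), graded(t,w) ∧ distributed(t,w).
Restrictor pairs: (t1,w4) ✓  (t1,w5) ✓  (t2,w1) ✓  (t2,w2) ✓  (t2,w3) ✗  (t2,w4) ✓  (t3,w1) ✓  (t3,w2) ✓  (t3,w4) ✗  (t4,w4) ✓  (t5,w4) ✗  (t5,w5) ✓
Counterexamples (restrictor pairs failing the scope): 3.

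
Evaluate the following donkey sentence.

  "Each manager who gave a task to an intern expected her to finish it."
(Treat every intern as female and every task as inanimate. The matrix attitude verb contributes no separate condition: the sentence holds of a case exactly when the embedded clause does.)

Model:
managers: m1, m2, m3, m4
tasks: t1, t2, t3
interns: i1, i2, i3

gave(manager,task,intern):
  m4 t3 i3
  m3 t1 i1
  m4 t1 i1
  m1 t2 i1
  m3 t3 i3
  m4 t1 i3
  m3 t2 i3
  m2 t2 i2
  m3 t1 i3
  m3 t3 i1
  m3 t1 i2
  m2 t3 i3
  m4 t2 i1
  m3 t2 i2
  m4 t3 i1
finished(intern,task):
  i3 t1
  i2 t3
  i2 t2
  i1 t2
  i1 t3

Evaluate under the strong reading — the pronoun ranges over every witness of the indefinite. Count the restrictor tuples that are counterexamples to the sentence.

"her" takes "an intern" as antecedent and "it" takes "a task"; both are donkey pronouns co-varying with the restrictor.
Strong reading: for every (m,t,i) with gave(m,t,i), finished(i,t).
Restrictor triples: (m1,t2,i1)→finished(i1,t2) ✓  (m2,t2,i2)→finished(i2,t2) ✓  (m2,t3,i3)→finished(i3,t3) ✗  (m3,t1,i1)→finished(i1,t1) ✗  (m3,t1,i2)→finished(i2,t1) ✗  (m3,t1,i3)→finished(i3,t1) ✓  (m3,t2,i2)→finished(i2,t2) ✓  (m3,t2,i3)→finished(i3,t2) ✗  (m3,t3,i1)→finished(i1,t3) ✓  (m3,t3,i3)→finished(i3,t3) ✗  (m4,t1,i1)→finished(i1,t1) ✗  (m4,t1,i3)→finished(i3,t1) ✓  (m4,t2,i1)→finished(i1,t2) ✓  (m4,t3,i1)→finished(i1,t3) ✓  (m4,t3,i3)→finished(i3,t3) ✗
Counterexamples (restrictor triples failing the scope): 7.

7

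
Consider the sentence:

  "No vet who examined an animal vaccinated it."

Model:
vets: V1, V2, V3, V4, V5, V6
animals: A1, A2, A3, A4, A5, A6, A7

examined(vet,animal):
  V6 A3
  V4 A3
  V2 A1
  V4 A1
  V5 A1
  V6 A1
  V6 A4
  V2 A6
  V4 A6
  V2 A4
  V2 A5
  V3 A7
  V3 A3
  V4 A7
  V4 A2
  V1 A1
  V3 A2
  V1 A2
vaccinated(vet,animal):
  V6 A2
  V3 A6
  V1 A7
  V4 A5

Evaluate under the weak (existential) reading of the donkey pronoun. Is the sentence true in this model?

True

"it" takes "an animal" as antecedent — a donkey pronoun bound across the clause boundary.
Truth condition: for no (v,a) with examined(v,a) does vaccinated(v,a) hold.
Restrictor pairs — does the scope hold? (V1,A1):fails  (V1,A2):fails  (V2,A1):fails  (V2,A4):fails  (V2,A5):fails  (V2,A6):fails  (V3,A2):fails  (V3,A3):fails  (V3,A7):fails  (V4,A1):fails  (V4,A2):fails  (V4,A3):fails  (V4,A6):fails  (V4,A7):fails  (V5,A1):fails  (V6,A1):fails  (V6,A3):fails  (V6,A4):fails
Scope holds for no restrictor pair, so the sentence is true.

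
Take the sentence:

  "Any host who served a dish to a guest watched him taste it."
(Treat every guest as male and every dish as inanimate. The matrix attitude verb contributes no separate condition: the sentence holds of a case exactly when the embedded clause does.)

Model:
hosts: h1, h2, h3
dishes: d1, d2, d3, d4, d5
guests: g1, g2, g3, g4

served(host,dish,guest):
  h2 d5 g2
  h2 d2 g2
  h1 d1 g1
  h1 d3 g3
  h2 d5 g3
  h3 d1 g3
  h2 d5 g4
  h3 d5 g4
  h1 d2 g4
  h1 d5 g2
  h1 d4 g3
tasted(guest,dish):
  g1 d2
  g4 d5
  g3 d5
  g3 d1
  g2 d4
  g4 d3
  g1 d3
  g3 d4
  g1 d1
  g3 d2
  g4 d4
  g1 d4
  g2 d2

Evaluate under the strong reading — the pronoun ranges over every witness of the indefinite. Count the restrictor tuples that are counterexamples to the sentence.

"him" takes "a guest" as antecedent and "it" takes "a dish"; both are donkey pronouns co-varying with the restrictor.
Strong reading: for every (h,d,g) with served(h,d,g), tasted(g,d).
Restrictor triples: (h1,d1,g1)→tasted(g1,d1) ✓  (h1,d2,g4)→tasted(g4,d2) ✗  (h1,d3,g3)→tasted(g3,d3) ✗  (h1,d4,g3)→tasted(g3,d4) ✓  (h1,d5,g2)→tasted(g2,d5) ✗  (h2,d2,g2)→tasted(g2,d2) ✓  (h2,d5,g2)→tasted(g2,d5) ✗  (h2,d5,g3)→tasted(g3,d5) ✓  (h2,d5,g4)→tasted(g4,d5) ✓  (h3,d1,g3)→tasted(g3,d1) ✓  (h3,d5,g4)→tasted(g4,d5) ✓
Counterexamples (restrictor triples failing the scope): 4.

4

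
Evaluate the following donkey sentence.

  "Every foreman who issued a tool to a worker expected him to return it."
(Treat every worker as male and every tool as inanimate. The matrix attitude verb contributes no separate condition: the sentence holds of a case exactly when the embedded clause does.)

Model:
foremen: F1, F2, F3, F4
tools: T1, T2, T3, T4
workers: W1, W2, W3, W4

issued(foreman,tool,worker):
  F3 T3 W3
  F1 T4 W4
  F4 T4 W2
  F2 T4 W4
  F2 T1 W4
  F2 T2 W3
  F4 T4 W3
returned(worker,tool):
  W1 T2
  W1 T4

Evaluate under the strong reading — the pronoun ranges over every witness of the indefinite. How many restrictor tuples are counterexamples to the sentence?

7

"him" takes "a worker" as antecedent and "it" takes "a tool"; both are donkey pronouns co-varying with the restrictor.
Strong reading: for every (f,t,w) with issued(f,t,w), returned(w,t).
Restrictor triples: (F1,T4,W4)→returned(W4,T4) ✗  (F2,T1,W4)→returned(W4,T1) ✗  (F2,T2,W3)→returned(W3,T2) ✗  (F2,T4,W4)→returned(W4,T4) ✗  (F3,T3,W3)→returned(W3,T3) ✗  (F4,T4,W2)→returned(W2,T4) ✗  (F4,T4,W3)→returned(W3,T4) ✗
Counterexamples (restrictor triples failing the scope): 7.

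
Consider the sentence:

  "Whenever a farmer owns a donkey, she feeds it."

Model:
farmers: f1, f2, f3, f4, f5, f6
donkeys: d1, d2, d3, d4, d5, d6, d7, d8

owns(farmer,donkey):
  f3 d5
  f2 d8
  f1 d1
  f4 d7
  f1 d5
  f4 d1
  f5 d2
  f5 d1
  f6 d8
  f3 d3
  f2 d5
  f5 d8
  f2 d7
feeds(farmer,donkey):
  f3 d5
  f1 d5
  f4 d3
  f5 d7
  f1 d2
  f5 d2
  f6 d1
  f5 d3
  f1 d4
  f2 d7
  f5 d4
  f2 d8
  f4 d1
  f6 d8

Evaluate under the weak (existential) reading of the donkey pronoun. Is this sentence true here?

"it" takes "a donkey" as antecedent — a donkey pronoun bound across the clause boundary.
Weak reading: every farmer f with some owns-donkey has at least one owns-donkey d such that feeds(f,d).
Per farmer: f1:✓  f2:✓  f3:✓  f4:✓  f5:✓  f6:✓
Every farmer in the restrictor has a witness.

True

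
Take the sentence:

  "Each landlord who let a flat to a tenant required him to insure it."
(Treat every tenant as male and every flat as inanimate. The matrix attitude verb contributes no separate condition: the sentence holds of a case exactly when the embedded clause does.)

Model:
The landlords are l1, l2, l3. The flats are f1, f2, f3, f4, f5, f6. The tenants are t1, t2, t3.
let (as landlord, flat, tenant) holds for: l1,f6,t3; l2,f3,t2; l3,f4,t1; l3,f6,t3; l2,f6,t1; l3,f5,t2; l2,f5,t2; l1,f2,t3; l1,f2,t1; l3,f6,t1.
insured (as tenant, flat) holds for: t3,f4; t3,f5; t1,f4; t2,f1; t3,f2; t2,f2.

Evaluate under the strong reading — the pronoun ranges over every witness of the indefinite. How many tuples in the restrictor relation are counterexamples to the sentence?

"him" takes "a tenant" as antecedent and "it" takes "a flat"; both are donkey pronouns co-varying with the restrictor.
Strong reading: for every (l,f,t) with let(l,f,t), insured(t,f).
Restrictor triples: (l1,f2,t1)→insured(t1,f2) ✗  (l1,f2,t3)→insured(t3,f2) ✓  (l1,f6,t3)→insured(t3,f6) ✗  (l2,f3,t2)→insured(t2,f3) ✗  (l2,f5,t2)→insured(t2,f5) ✗  (l2,f6,t1)→insured(t1,f6) ✗  (l3,f4,t1)→insured(t1,f4) ✓  (l3,f5,t2)→insured(t2,f5) ✗  (l3,f6,t1)→insured(t1,f6) ✗  (l3,f6,t3)→insured(t3,f6) ✗
Counterexamples (restrictor triples failing the scope): 8.

8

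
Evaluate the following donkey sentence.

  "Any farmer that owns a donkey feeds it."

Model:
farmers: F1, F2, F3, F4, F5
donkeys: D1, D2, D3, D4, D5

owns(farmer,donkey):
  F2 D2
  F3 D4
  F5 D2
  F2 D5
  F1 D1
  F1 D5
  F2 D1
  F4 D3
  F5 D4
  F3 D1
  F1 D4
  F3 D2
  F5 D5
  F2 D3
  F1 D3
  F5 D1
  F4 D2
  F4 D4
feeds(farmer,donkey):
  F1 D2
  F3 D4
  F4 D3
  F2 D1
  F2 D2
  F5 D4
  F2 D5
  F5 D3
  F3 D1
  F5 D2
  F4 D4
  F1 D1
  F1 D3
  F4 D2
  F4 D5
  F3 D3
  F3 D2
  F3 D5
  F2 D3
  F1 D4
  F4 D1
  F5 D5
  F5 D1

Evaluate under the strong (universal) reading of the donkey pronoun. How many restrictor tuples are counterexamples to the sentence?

1

"it" takes "a donkey" as antecedent — a donkey pronoun bound across the clause boundary.
Strong reading: for every (f,d) with owns(f,d), feeds(f,d).
Restrictor pairs: (F1,D1) ✓  (F1,D3) ✓  (F1,D4) ✓  (F1,D5) ✗  (F2,D1) ✓  (F2,D2) ✓  (F2,D3) ✓  (F2,D5) ✓  (F3,D1) ✓  (F3,D2) ✓  (F3,D4) ✓  (F4,D2) ✓  (F4,D3) ✓  (F4,D4) ✓  (F5,D1) ✓  (F5,D2) ✓  (F5,D4) ✓  (F5,D5) ✓
Counterexamples (restrictor pairs failing the scope): 1.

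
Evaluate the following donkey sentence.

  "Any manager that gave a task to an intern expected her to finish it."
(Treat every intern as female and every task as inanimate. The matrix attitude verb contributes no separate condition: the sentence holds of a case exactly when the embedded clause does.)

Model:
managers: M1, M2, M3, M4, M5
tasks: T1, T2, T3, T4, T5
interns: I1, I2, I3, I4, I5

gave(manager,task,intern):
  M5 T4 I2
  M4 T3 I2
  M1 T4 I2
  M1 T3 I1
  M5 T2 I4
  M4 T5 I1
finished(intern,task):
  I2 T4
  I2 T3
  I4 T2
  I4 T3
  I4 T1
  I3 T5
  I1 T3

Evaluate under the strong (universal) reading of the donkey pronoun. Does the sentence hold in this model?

False

"her" takes "an intern" as antecedent and "it" takes "a task"; both are donkey pronouns co-varying with the restrictor.
Strong reading: for every (m,t,i) with gave(m,t,i), finished(i,t).
Restrictor triples: (M1,T3,I1)→finished(I1,T3) ✓  (M1,T4,I2)→finished(I2,T4) ✓  (M4,T3,I2)→finished(I2,T3) ✓  (M4,T5,I1)→finished(I1,T5) ✗  (M5,T2,I4)→finished(I4,T2) ✓  (M5,T4,I2)→finished(I2,T4) ✓
Counterexample: (M4,T5,I1) — finished(I1,T5) does not hold.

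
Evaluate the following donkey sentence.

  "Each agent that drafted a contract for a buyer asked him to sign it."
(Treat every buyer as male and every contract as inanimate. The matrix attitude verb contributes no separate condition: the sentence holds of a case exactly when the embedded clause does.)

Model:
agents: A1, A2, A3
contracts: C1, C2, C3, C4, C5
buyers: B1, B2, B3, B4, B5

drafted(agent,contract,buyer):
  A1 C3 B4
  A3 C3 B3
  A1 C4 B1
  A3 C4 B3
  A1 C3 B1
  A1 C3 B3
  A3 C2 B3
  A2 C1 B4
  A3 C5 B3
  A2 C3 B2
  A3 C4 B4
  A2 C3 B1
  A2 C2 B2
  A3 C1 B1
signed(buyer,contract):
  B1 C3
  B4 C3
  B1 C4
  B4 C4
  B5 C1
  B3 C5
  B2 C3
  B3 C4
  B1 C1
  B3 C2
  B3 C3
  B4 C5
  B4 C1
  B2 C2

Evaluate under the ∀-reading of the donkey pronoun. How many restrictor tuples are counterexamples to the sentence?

0

"him" takes "a buyer" as antecedent and "it" takes "a contract"; both are donkey pronouns co-varying with the restrictor.
Strong reading: for every (a,c,b) with drafted(a,c,b), signed(b,c).
Restrictor triples: (A1,C3,B1)→signed(B1,C3) ✓  (A1,C3,B3)→signed(B3,C3) ✓  (A1,C3,B4)→signed(B4,C3) ✓  (A1,C4,B1)→signed(B1,C4) ✓  (A2,C1,B4)→signed(B4,C1) ✓  (A2,C2,B2)→signed(B2,C2) ✓  (A2,C3,B1)→signed(B1,C3) ✓  (A2,C3,B2)→signed(B2,C3) ✓  (A3,C1,B1)→signed(B1,C1) ✓  (A3,C2,B3)→signed(B3,C2) ✓  (A3,C3,B3)→signed(B3,C3) ✓  (A3,C4,B3)→signed(B3,C4) ✓  (A3,C4,B4)→signed(B4,C4) ✓  (A3,C5,B3)→signed(B3,C5) ✓
Counterexamples (restrictor triples failing the scope): 0.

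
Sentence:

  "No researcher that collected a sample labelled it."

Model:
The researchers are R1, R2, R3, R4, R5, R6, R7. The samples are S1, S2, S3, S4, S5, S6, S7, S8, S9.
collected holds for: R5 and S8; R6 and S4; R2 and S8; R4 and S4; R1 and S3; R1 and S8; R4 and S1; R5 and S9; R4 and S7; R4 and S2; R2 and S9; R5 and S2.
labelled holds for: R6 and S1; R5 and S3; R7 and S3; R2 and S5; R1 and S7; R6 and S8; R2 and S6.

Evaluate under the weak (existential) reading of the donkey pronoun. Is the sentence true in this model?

"it" takes "a sample" as antecedent — a donkey pronoun bound across the clause boundary.
Truth condition: for no (r,s) with collected(r,s) does labelled(r,s) hold.
Restrictor pairs — does the scope hold? (R1,S3):fails  (R1,S8):fails  (R2,S8):fails  (R2,S9):fails  (R4,S1):fails  (R4,S2):fails  (R4,S4):fails  (R4,S7):fails  (R5,S2):fails  (R5,S8):fails  (R5,S9):fails  (R6,S4):fails
Scope holds for no restrictor pair, so the sentence is true.

True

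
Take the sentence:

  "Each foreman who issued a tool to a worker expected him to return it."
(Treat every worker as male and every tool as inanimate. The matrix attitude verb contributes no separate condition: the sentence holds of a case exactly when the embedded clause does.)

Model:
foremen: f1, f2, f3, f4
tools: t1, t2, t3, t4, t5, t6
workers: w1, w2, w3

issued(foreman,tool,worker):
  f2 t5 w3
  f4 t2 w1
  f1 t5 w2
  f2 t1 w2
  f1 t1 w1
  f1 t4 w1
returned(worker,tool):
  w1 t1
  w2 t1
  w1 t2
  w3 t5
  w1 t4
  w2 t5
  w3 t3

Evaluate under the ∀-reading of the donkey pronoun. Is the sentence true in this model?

"him" takes "a worker" as antecedent and "it" takes "a tool"; both are donkey pronouns co-varying with the restrictor.
Strong reading: for every (f,t,w) with issued(f,t,w), returned(w,t).
Restrictor triples: (f1,t1,w1)→returned(w1,t1) ✓  (f1,t4,w1)→returned(w1,t4) ✓  (f1,t5,w2)→returned(w2,t5) ✓  (f2,t1,w2)→returned(w2,t1) ✓  (f2,t5,w3)→returned(w3,t5) ✓  (f4,t2,w1)→returned(w1,t2) ✓
Every restrictor triple satisfies the scope.

True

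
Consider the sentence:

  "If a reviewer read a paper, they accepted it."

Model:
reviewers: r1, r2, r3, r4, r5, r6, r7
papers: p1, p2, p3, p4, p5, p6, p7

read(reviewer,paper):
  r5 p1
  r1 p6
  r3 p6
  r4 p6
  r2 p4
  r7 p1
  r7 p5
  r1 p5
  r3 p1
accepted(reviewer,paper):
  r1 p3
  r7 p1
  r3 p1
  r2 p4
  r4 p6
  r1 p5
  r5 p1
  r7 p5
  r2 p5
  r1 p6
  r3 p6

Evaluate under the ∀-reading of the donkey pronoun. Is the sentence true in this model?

True

"it" takes "a paper" as antecedent — a donkey pronoun bound across the clause boundary.
Strong reading: for every (r,p) with read(r,p), accepted(r,p).
Restrictor pairs: (r1,p5) ✓  (r1,p6) ✓  (r2,p4) ✓  (r3,p1) ✓  (r3,p6) ✓  (r4,p6) ✓  (r5,p1) ✓  (r7,p1) ✓  (r7,p5) ✓
Every restrictor pair satisfies the scope.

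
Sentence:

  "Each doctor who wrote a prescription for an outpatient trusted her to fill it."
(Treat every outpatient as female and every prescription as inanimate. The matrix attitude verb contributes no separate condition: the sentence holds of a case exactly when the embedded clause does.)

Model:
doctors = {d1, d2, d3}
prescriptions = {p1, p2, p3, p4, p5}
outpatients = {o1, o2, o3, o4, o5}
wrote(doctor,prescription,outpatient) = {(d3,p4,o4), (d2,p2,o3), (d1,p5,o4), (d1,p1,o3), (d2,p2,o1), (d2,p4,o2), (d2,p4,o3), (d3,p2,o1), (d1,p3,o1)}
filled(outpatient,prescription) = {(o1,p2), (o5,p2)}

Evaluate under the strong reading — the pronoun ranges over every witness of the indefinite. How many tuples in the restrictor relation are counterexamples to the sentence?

"her" takes "an outpatient" as antecedent and "it" takes "a prescription"; both are donkey pronouns co-varying with the restrictor.
Strong reading: for every (d,p,o) with wrote(d,p,o), filled(o,p).
Restrictor triples: (d1,p1,o3)→filled(o3,p1) ✗  (d1,p3,o1)→filled(o1,p3) ✗  (d1,p5,o4)→filled(o4,p5) ✗  (d2,p2,o1)→filled(o1,p2) ✓  (d2,p2,o3)→filled(o3,p2) ✗  (d2,p4,o2)→filled(o2,p4) ✗  (d2,p4,o3)→filled(o3,p4) ✗  (d3,p2,o1)→filled(o1,p2) ✓  (d3,p4,o4)→filled(o4,p4) ✗
Counterexamples (restrictor triples failing the scope): 7.

7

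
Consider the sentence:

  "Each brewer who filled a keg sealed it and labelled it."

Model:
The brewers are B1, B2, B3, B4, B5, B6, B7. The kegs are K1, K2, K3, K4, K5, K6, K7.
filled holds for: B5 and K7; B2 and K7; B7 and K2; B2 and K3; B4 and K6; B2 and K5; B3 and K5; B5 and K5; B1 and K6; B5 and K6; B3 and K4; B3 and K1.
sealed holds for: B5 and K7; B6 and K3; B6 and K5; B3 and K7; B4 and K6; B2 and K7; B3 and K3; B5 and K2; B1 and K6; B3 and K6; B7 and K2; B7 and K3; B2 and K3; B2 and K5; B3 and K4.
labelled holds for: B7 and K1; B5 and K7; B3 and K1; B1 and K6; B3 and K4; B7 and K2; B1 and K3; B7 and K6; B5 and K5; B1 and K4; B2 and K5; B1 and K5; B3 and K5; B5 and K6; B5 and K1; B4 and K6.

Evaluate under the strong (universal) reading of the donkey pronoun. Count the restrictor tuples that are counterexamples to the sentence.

"it" takes "a keg" as antecedent — a donkey pronoun bound across the clause boundary.
Strong reading: for every (b,k) with filled(b,k), sealed(b,k) ∧ labelled(b,k).
Restrictor pairs: (B1,K6) ✓  (B2,K3) ✗  (B2,K5) ✓  (B2,K7) ✗  (B3,K1) ✗  (B3,K4) ✓  (B3,K5) ✗  (B4,K6) ✓  (B5,K5) ✗  (B5,K6) ✗  (B5,K7) ✓  (B7,K2) ✓
Counterexamples (restrictor pairs failing the scope): 6.

6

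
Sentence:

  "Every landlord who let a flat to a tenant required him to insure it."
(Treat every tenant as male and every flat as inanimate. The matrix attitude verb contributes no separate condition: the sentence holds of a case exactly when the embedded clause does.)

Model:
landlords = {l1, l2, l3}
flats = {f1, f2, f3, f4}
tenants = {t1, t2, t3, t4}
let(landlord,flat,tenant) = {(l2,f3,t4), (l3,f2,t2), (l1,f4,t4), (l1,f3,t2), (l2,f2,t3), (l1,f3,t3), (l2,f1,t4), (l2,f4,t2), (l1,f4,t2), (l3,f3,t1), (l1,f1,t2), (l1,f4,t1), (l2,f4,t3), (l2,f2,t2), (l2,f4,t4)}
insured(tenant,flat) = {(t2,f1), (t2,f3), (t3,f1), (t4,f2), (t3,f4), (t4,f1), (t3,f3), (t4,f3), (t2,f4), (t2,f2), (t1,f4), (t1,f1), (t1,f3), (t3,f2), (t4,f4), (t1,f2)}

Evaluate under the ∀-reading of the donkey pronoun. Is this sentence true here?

"him" takes "a tenant" as antecedent and "it" takes "a flat"; both are donkey pronouns co-varying with the restrictor.
Strong reading: for every (l,f,t) with let(l,f,t), insured(t,f).
Restrictor triples: (l1,f1,t2)→insured(t2,f1) ✓  (l1,f3,t2)→insured(t2,f3) ✓  (l1,f3,t3)→insured(t3,f3) ✓  (l1,f4,t1)→insured(t1,f4) ✓  (l1,f4,t2)→insured(t2,f4) ✓  (l1,f4,t4)→insured(t4,f4) ✓  (l2,f1,t4)→insured(t4,f1) ✓  (l2,f2,t2)→insured(t2,f2) ✓  (l2,f2,t3)→insured(t3,f2) ✓  (l2,f3,t4)→insured(t4,f3) ✓  (l2,f4,t2)→insured(t2,f4) ✓  (l2,f4,t3)→insured(t3,f4) ✓  (l2,f4,t4)→insured(t4,f4) ✓  (l3,f2,t2)→insured(t2,f2) ✓  (l3,f3,t1)→insured(t1,f3) ✓
Every restrictor triple satisfies the scope.

True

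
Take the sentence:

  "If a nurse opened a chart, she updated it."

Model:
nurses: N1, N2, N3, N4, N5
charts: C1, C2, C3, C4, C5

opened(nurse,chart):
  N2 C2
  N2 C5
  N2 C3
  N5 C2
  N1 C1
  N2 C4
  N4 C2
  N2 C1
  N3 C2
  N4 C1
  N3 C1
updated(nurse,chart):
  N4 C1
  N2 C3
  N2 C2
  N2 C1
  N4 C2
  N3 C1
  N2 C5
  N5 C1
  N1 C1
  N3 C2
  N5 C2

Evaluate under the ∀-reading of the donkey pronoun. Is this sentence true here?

"it" takes "a chart" as antecedent — a donkey pronoun bound across the clause boundary.
Strong reading: for every (n,c) with opened(n,c), updated(n,c).
Restrictor pairs: (N1,C1) ✓  (N2,C1) ✓  (N2,C2) ✓  (N2,C3) ✓  (N2,C4) ✗  (N2,C5) ✓  (N3,C1) ✓  (N3,C2) ✓  (N4,C1) ✓  (N4,C2) ✓  (N5,C2) ✓
Counterexample: (N2,C4) is in opened but fails the scope.

False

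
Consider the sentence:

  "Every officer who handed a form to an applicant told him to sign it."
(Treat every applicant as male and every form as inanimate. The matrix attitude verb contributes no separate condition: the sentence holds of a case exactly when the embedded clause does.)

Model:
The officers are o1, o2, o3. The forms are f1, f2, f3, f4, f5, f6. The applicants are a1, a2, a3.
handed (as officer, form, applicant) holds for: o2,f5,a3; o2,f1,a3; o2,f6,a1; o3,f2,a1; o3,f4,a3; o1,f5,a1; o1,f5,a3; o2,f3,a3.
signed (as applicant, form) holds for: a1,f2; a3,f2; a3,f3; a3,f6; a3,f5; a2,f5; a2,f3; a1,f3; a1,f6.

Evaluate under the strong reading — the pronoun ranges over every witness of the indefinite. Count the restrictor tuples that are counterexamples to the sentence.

"him" takes "an applicant" as antecedent and "it" takes "a form"; both are donkey pronouns co-varying with the restrictor.
Strong reading: for every (o,f,a) with handed(o,f,a), signed(a,f).
Restrictor triples: (o1,f5,a1)→signed(a1,f5) ✗  (o1,f5,a3)→signed(a3,f5) ✓  (o2,f1,a3)→signed(a3,f1) ✗  (o2,f3,a3)→signed(a3,f3) ✓  (o2,f5,a3)→signed(a3,f5) ✓  (o2,f6,a1)→signed(a1,f6) ✓  (o3,f2,a1)→signed(a1,f2) ✓  (o3,f4,a3)→signed(a3,f4) ✗
Counterexamples (restrictor triples failing the scope): 3.

3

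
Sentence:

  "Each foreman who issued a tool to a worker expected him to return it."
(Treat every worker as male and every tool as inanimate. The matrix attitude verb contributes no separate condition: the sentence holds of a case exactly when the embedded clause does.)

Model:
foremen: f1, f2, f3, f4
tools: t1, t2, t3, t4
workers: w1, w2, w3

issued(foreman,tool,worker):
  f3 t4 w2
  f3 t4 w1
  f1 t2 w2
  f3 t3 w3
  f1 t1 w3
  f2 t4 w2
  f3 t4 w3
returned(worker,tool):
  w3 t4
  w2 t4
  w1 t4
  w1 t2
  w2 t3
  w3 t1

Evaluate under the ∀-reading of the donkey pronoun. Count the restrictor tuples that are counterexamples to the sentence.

"him" takes "a worker" as antecedent and "it" takes "a tool"; both are donkey pronouns co-varying with the restrictor.
Strong reading: for every (f,t,w) with issued(f,t,w), returned(w,t).
Restrictor triples: (f1,t1,w3)→returned(w3,t1) ✓  (f1,t2,w2)→returned(w2,t2) ✗  (f2,t4,w2)→returned(w2,t4) ✓  (f3,t3,w3)→returned(w3,t3) ✗  (f3,t4,w1)→returned(w1,t4) ✓  (f3,t4,w2)→returned(w2,t4) ✓  (f3,t4,w3)→returned(w3,t4) ✓
Counterexamples (restrictor triples failing the scope): 2.

2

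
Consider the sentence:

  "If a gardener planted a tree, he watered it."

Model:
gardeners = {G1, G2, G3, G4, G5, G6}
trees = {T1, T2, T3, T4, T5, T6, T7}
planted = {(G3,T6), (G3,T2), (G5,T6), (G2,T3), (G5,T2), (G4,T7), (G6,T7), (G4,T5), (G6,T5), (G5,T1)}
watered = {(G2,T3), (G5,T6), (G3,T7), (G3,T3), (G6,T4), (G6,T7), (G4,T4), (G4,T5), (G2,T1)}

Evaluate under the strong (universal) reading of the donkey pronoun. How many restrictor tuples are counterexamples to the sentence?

"it" takes "a tree" as antecedent — a donkey pronoun bound across the clause boundary.
Strong reading: for every (g,t) with planted(g,t), watered(g,t).
Restrictor pairs: (G2,T3) ✓  (G3,T2) ✗  (G3,T6) ✗  (G4,T5) ✓  (G4,T7) ✗  (G5,T1) ✗  (G5,T2) ✗  (G5,T6) ✓  (G6,T5) ✗  (G6,T7) ✓
Counterexamples (restrictor pairs failing the scope): 6.

6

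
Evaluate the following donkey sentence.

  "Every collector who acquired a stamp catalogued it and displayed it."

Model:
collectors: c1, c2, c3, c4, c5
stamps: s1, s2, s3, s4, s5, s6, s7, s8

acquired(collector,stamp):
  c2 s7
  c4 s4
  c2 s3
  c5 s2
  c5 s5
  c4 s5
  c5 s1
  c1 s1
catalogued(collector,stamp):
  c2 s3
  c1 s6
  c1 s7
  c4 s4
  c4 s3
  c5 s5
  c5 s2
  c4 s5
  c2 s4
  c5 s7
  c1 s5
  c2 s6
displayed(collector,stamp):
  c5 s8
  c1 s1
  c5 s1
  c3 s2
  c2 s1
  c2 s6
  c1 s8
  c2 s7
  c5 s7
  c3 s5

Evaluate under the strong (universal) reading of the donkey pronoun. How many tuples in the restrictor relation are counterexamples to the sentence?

"it" takes "a stamp" as antecedent — a donkey pronoun bound across the clause boundary.
Strong reading: for every (c,s) with acquired(c,s), catalogued(c,s) ∧ displayed(c,s).
Restrictor pairs: (c1,s1) ✗  (c2,s3) ✗  (c2,s7) ✗  (c4,s4) ✗  (c4,s5) ✗  (c5,s1) ✗  (c5,s2) ✗  (c5,s5) ✗
Counterexamples (restrictor pairs failing the scope): 8.

8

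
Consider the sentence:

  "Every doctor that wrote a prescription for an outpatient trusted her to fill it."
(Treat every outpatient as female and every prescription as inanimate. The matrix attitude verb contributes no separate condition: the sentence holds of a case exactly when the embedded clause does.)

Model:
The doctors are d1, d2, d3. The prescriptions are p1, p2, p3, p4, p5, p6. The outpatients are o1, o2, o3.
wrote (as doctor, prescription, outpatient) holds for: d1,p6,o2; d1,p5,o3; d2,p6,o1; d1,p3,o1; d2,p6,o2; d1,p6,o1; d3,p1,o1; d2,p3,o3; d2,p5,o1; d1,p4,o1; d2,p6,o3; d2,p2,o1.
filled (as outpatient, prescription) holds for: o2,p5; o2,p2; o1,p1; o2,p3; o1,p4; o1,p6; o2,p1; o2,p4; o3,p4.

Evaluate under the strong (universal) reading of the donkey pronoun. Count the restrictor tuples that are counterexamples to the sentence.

8

"her" takes "an outpatient" as antecedent and "it" takes "a prescription"; both are donkey pronouns co-varying with the restrictor.
Strong reading: for every (d,p,o) with wrote(d,p,o), filled(o,p).
Restrictor triples: (d1,p3,o1)→filled(o1,p3) ✗  (d1,p4,o1)→filled(o1,p4) ✓  (d1,p5,o3)→filled(o3,p5) ✗  (d1,p6,o1)→filled(o1,p6) ✓  (d1,p6,o2)→filled(o2,p6) ✗  (d2,p2,o1)→filled(o1,p2) ✗  (d2,p3,o3)→filled(o3,p3) ✗  (d2,p5,o1)→filled(o1,p5) ✗  (d2,p6,o1)→filled(o1,p6) ✓  (d2,p6,o2)→filled(o2,p6) ✗  (d2,p6,o3)→filled(o3,p6) ✗  (d3,p1,o1)→filled(o1,p1) ✓
Counterexamples (restrictor triples failing the scope): 8.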